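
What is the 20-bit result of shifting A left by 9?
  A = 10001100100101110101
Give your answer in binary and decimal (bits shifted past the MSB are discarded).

Shift left by 9: drop the top 9 bit(s), append 9 zero(s) on the right.
  10001100100101110101  ->  discard [100011001], keep [00101110101], append 000000000
= 00101110101000000000

Answer: 00101110101000000000 (190976)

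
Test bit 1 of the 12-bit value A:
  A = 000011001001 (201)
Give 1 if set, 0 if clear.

Bit 1 is the 2nd from the right.
  000011001001
            ^
That bit is 0.

Answer: 0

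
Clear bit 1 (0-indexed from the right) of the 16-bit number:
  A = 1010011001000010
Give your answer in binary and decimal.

Mask = ~(1 << 1) = 1111111111111101
Bit 1 of A is 1, so AND-ing with the mask clears it to 0.
  1010011001000010
& 1111111111111101
------------------
  1010011001000000

Answer: 1010011001000000 (42560)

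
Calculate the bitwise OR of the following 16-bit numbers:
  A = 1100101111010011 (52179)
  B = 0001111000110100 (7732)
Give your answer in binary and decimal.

Apply | to each column (1 where either bit is 1):
  1100101111010011
| 0001111000110100
------------------
  1101111111110111

Answer: 1101111111110111 (57335)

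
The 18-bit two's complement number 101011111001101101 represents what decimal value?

MSB is 1, so the value is negative. Find the magnitude:
1. Invert bits:  010100000110010010
2. Add 1:        010100000110010011  = 82323
3. Apply sign:   -82323

Answer: -82323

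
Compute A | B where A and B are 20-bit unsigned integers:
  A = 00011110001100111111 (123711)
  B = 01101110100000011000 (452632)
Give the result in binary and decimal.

Apply | to each column (1 where either bit is 1):
  00011110001100111111
| 01101110100000011000
----------------------
  01111110101100111111

Answer: 01111110101100111111 (518975)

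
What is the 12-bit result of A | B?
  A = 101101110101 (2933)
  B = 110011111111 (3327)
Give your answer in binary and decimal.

Apply | to each column (1 where either bit is 1):
  101101110101
| 110011111111
--------------
  111111111111

Answer: 111111111111 (4095)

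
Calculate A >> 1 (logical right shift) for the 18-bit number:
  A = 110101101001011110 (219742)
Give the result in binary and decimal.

Logical shift right by 1: drop the bottom 1 bit(s), prepend 1 zero(s) on the left.
  110101101001011110  ->  keep [11010110100101111], discard [0], prepend 0
= 011010110100101111

Answer: 011010110100101111 (109871)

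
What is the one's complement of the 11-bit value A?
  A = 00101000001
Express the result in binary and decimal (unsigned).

Flip each bit (0->1, 1->0):
  00101000001
  11010111110

Answer: 11010111110 (1726)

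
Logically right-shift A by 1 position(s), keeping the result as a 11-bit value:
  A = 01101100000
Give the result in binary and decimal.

Logical shift right by 1: drop the bottom 1 bit(s), prepend 1 zero(s) on the left.
  01101100000  ->  keep [0110110000], discard [0], prepend 0
= 00110110000

Answer: 00110110000 (432)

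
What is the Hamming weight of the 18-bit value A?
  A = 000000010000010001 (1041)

000000010000010001
1-bits at positions (from bit 0 = LSB): 0, 4, 10
Count = 3

Answer: 3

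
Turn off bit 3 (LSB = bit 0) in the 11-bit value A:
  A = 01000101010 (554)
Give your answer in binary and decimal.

Mask = ~(1 << 3) = 11111110111
Bit 3 of A is 1, so AND-ing with the mask clears it to 0.
  01000101010
& 11111110111
-------------
  01000100010

Answer: 01000100010 (546)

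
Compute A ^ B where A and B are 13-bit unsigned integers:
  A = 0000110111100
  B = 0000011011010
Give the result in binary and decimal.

Apply ^ to each column (1 where bits differ):
  0000110111100
^ 0000011011010
---------------
  0000101100110

Answer: 0000101100110 (358)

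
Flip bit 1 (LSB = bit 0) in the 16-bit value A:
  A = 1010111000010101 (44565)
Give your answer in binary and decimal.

Mask = 1 << 1 = 0000000000000010
Bit 1 of A is 0; XOR with the mask flips it to 1.
  1010111000010101
^ 0000000000000010
------------------
  1010111000010111

Answer: 1010111000010111 (44567)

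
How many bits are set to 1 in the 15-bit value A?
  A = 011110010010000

011110010010000
1-bits at positions (from bit 0 = LSB): 4, 7, 10, 11, 12, 13
Count = 6

Answer: 6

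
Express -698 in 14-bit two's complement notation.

1. Binary of +698:  00001010111010
2. Invert bits:     11110101000101
3. Add 1:           11110101000110

Answer: 11110101000110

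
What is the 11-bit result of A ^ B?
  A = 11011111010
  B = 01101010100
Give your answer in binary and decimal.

Apply ^ to each column (1 where bits differ):
  11011111010
^ 01101010100
-------------
  10110101110

Answer: 10110101110 (1454)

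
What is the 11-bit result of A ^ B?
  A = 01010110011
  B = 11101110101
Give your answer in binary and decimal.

Apply ^ to each column (1 where bits differ):
  01010110011
^ 11101110101
-------------
  10111000110

Answer: 10111000110 (1478)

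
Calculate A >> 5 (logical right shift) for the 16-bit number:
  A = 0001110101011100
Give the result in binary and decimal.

Logical shift right by 5: drop the bottom 5 bit(s), prepend 5 zero(s) on the left.
  0001110101011100  ->  keep [00011101010], discard [11100], prepend 00000
= 0000000011101010

Answer: 0000000011101010 (234)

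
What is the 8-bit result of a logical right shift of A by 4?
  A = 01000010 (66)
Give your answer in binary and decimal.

Logical shift right by 4: drop the bottom 4 bit(s), prepend 4 zero(s) on the left.
  01000010  ->  keep [0100], discard [0010], prepend 0000
= 00000100

Answer: 00000100 (4)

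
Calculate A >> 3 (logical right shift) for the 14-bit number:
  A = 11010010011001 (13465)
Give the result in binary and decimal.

Logical shift right by 3: drop the bottom 3 bit(s), prepend 3 zero(s) on the left.
  11010010011001  ->  keep [11010010011], discard [001], prepend 000
= 00011010010011

Answer: 00011010010011 (1683)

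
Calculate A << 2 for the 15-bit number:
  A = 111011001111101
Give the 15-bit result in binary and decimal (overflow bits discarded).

Shift left by 2: drop the top 2 bit(s), append 2 zero(s) on the right.
  111011001111101  ->  discard [11], keep [1011001111101], append 00
= 101100111110100

Answer: 101100111110100 (23028)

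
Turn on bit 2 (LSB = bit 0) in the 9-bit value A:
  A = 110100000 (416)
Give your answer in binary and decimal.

Mask = 1 << 2 = 000000100
Bit 2 of A is 0, so OR-ing with the mask flips it to 1.
  110100000
| 000000100
-----------
  110100100

Answer: 110100100 (420)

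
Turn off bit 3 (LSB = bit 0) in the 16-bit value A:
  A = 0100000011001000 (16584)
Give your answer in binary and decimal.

Mask = ~(1 << 3) = 1111111111110111
Bit 3 of A is 1, so AND-ing with the mask clears it to 0.
  0100000011001000
& 1111111111110111
------------------
  0100000011000000

Answer: 0100000011000000 (16576)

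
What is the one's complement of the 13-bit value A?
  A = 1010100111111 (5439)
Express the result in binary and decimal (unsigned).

Flip each bit (0->1, 1->0):
  1010100111111
  0101011000000

Answer: 0101011000000 (2752)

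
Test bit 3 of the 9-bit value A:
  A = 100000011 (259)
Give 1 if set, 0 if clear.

Bit 3 is the 4th from the right.
  100000011
       ^
That bit is 0.

Answer: 0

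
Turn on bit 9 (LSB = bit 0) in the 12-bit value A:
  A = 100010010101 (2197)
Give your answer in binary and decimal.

Mask = 1 << 9 = 001000000000
Bit 9 of A is 0, so OR-ing with the mask flips it to 1.
  100010010101
| 001000000000
--------------
  101010010101

Answer: 101010010101 (2709)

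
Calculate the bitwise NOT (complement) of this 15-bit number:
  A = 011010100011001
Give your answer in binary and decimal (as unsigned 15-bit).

Flip each bit (0->1, 1->0):
  011010100011001
  100101011100110

Answer: 100101011100110 (19174)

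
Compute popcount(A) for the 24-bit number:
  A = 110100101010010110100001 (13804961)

110100101010010110100001
1-bits at positions (from bit 0 = LSB): 0, 5, 7, 8, 10, 13, 15, 17, 20, 22, 23
Count = 11

Answer: 11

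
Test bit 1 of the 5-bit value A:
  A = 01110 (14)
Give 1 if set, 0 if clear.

Bit 1 is the 2nd from the right.
  01110
     ^
That bit is 1.

Answer: 1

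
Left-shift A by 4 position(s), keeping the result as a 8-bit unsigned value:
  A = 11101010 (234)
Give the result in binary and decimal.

Shift left by 4: drop the top 4 bit(s), append 4 zero(s) on the right.
  11101010  ->  discard [1110], keep [1010], append 0000
= 10100000

Answer: 10100000 (160)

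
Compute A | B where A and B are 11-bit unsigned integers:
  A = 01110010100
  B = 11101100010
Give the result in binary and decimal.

Apply | to each column (1 where either bit is 1):
  01110010100
| 11101100010
-------------
  11111110110

Answer: 11111110110 (2038)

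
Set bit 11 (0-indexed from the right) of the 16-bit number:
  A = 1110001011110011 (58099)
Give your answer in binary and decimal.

Mask = 1 << 11 = 0000100000000000
Bit 11 of A is 0, so OR-ing with the mask flips it to 1.
  1110001011110011
| 0000100000000000
------------------
  1110101011110011

Answer: 1110101011110011 (60147)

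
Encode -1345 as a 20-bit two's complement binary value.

1. Binary of +1345:  00000000010101000001
2. Invert bits:     11111111101010111110
3. Add 1:           11111111101010111111

Answer: 11111111101010111111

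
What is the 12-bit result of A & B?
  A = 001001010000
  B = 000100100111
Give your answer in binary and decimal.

Apply & to each column (1 only where both bits are 1):
  001001010000
& 000100100111
--------------
  000000000000

Answer: 000000000000 (0)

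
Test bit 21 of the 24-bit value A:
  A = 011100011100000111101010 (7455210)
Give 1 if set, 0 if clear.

Bit 21 is the 22nd from the right.
  011100011100000111101010
    ^
That bit is 1.

Answer: 1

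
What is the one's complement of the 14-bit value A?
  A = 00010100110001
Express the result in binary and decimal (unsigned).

Flip each bit (0->1, 1->0):
  00010100110001
  11101011001110

Answer: 11101011001110 (15054)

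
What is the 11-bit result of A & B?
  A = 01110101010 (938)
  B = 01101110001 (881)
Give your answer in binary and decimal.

Apply & to each column (1 only where both bits are 1):
  01110101010
& 01101110001
-------------
  01100100000

Answer: 01100100000 (800)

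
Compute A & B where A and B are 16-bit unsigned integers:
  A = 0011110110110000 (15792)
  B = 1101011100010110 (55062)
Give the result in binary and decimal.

Apply & to each column (1 only where both bits are 1):
  0011110110110000
& 1101011100010110
------------------
  0001010100010000

Answer: 0001010100010000 (5392)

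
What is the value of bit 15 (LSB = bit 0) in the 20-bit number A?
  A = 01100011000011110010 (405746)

Bit 15 is the 16th from the right.
  01100011000011110010
      ^
That bit is 0.

Answer: 0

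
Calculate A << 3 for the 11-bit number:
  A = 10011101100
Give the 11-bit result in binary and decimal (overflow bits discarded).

Shift left by 3: drop the top 3 bit(s), append 3 zero(s) on the right.
  10011101100  ->  discard [100], keep [11101100], append 000
= 11101100000

Answer: 11101100000 (1888)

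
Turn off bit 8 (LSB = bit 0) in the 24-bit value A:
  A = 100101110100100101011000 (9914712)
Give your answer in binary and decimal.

Mask = ~(1 << 8) = 111111111111111011111111
Bit 8 of A is 1, so AND-ing with the mask clears it to 0.
  100101110100100101011000
& 111111111111111011111111
--------------------------
  100101110100100001011000

Answer: 100101110100100001011000 (9914456)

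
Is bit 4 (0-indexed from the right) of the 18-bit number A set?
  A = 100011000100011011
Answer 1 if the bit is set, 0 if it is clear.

Bit 4 is the 5th from the right.
  100011000100011011
               ^
That bit is 1.

Answer: 1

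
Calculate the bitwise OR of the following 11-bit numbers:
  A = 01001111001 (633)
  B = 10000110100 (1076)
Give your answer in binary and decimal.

Apply | to each column (1 where either bit is 1):
  01001111001
| 10000110100
-------------
  11001111101

Answer: 11001111101 (1661)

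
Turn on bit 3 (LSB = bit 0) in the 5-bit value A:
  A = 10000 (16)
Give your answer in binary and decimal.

Mask = 1 << 3 = 01000
Bit 3 of A is 0, so OR-ing with the mask flips it to 1.
  10000
| 01000
-------
  11000

Answer: 11000 (24)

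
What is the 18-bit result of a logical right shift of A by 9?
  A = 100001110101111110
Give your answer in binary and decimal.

Logical shift right by 9: drop the bottom 9 bit(s), prepend 9 zero(s) on the left.
  100001110101111110  ->  keep [100001110], discard [101111110], prepend 000000000
= 000000000100001110

Answer: 000000000100001110 (270)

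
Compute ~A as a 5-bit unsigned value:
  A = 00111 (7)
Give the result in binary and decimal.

Flip each bit (0->1, 1->0):
  00111
  11000

Answer: 11000 (24)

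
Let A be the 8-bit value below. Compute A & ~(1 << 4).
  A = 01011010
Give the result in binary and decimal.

Mask = ~(1 << 4) = 11101111
Bit 4 of A is 1, so AND-ing with the mask clears it to 0.
  01011010
& 11101111
----------
  01001010

Answer: 01001010 (74)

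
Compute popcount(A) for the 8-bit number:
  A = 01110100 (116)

01110100
1-bits at positions (from bit 0 = LSB): 2, 4, 5, 6
Count = 4

Answer: 4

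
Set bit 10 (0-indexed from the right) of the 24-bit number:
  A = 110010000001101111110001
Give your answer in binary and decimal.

Mask = 1 << 10 = 000000000000010000000000
Bit 10 of A is 0, so OR-ing with the mask flips it to 1.
  110010000001101111110001
| 000000000000010000000000
--------------------------
  110010000001111111110001

Answer: 110010000001111111110001 (13115377)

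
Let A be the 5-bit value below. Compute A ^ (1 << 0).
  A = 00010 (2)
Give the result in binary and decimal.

Mask = 1 << 0 = 00001
Bit 0 of A is 0; XOR with the mask flips it to 1.
  00010
^ 00001
-------
  00011

Answer: 00011 (3)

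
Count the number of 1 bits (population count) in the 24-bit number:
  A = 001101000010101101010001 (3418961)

001101000010101101010001
1-bits at positions (from bit 0 = LSB): 0, 4, 6, 8, 9, 11, 13, 18, 20, 21
Count = 10

Answer: 10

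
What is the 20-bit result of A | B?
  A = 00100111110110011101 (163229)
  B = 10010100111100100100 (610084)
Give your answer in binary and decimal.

Apply | to each column (1 where either bit is 1):
  00100111110110011101
| 10010100111100100100
----------------------
  10110111111110111101

Answer: 10110111111110111101 (753597)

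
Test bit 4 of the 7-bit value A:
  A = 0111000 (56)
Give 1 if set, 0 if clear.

Bit 4 is the 5th from the right.
  0111000
    ^
That bit is 1.

Answer: 1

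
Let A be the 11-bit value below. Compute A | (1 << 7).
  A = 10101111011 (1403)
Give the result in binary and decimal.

Mask = 1 << 7 = 00010000000
Bit 7 of A is 0, so OR-ing with the mask flips it to 1.
  10101111011
| 00010000000
-------------
  10111111011

Answer: 10111111011 (1531)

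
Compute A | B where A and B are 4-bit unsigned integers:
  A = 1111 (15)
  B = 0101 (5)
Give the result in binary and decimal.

Apply | to each column (1 where either bit is 1):
  1111
| 0101
------
  1111

Answer: 1111 (15)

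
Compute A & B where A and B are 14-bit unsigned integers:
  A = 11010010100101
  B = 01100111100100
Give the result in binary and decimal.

Apply & to each column (1 only where both bits are 1):
  11010010100101
& 01100111100100
----------------
  01000010100100

Answer: 01000010100100 (4260)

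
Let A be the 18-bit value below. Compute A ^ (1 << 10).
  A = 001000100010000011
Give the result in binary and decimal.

Mask = 1 << 10 = 000000010000000000
Bit 10 of A is 0; XOR with the mask flips it to 1.
  001000100010000011
^ 000000010000000000
--------------------
  001000110010000011

Answer: 001000110010000011 (35971)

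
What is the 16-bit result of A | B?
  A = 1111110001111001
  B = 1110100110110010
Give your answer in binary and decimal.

Apply | to each column (1 where either bit is 1):
  1111110001111001
| 1110100110110010
------------------
  1111110111111011

Answer: 1111110111111011 (65019)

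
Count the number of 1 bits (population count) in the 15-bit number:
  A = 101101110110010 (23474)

101101110110010
1-bits at positions (from bit 0 = LSB): 1, 4, 5, 7, 8, 9, 11, 12, 14
Count = 9

Answer: 9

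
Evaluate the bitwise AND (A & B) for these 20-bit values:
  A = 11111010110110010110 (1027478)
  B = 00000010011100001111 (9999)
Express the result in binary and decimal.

Apply & to each column (1 only where both bits are 1):
  11111010110110010110
& 00000010011100001111
----------------------
  00000010010100000110

Answer: 00000010010100000110 (9478)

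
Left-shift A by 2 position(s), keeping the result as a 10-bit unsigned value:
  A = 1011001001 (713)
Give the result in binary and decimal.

Shift left by 2: drop the top 2 bit(s), append 2 zero(s) on the right.
  1011001001  ->  discard [10], keep [11001001], append 00
= 1100100100

Answer: 1100100100 (804)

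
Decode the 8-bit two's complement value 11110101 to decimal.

MSB is 1, so the value is negative. Find the magnitude:
1. Invert bits:  00001010
2. Add 1:        00001011  = 11
3. Apply sign:   -11

Answer: -11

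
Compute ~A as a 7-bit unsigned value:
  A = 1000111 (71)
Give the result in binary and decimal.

Flip each bit (0->1, 1->0):
  1000111
  0111000

Answer: 0111000 (56)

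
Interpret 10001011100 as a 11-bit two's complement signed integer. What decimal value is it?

MSB is 1, so the value is negative. Find the magnitude:
1. Invert bits:  01110100011
2. Add 1:        01110100100  = 932
3. Apply sign:   -932

Answer: -932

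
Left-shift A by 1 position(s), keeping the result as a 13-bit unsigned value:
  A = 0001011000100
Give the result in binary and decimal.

Shift left by 1: drop the top 1 bit(s), append 1 zero(s) on the right.
  0001011000100  ->  discard [0], keep [001011000100], append 0
= 0010110001000

Answer: 0010110001000 (1416)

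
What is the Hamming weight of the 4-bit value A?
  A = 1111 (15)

1111
1-bits at positions (from bit 0 = LSB): 0, 1, 2, 3
Count = 4

Answer: 4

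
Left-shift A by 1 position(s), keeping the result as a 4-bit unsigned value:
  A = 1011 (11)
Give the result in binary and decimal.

Shift left by 1: drop the top 1 bit(s), append 1 zero(s) on the right.
  1011  ->  discard [1], keep [011], append 0
= 0110

Answer: 0110 (6)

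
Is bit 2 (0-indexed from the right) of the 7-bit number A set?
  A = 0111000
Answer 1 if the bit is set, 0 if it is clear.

Bit 2 is the 3rd from the right.
  0111000
      ^
That bit is 0.

Answer: 0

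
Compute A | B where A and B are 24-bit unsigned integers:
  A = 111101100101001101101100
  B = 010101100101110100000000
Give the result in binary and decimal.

Apply | to each column (1 where either bit is 1):
  111101100101001101101100
| 010101100101110100000000
--------------------------
  111101100101111101101100

Answer: 111101100101111101101100 (16146284)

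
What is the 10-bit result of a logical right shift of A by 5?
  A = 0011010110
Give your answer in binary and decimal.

Logical shift right by 5: drop the bottom 5 bit(s), prepend 5 zero(s) on the left.
  0011010110  ->  keep [00110], discard [10110], prepend 00000
= 0000000110

Answer: 0000000110 (6)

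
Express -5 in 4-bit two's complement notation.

1. Binary of +5:  0101
2. Invert bits:     1010
3. Add 1:           1011

Answer: 1011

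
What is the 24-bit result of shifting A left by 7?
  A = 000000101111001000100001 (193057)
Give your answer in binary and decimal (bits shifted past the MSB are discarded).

Shift left by 7: drop the top 7 bit(s), append 7 zero(s) on the right.
  000000101111001000100001  ->  discard [0000001], keep [01111001000100001], append 0000000
= 011110010001000010000000

Answer: 011110010001000010000000 (7934080)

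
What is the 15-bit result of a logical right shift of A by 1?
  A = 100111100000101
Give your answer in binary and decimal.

Logical shift right by 1: drop the bottom 1 bit(s), prepend 1 zero(s) on the left.
  100111100000101  ->  keep [10011110000010], discard [1], prepend 0
= 010011110000010

Answer: 010011110000010 (10114)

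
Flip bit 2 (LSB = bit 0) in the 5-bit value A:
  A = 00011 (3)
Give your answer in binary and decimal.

Mask = 1 << 2 = 00100
Bit 2 of A is 0; XOR with the mask flips it to 1.
  00011
^ 00100
-------
  00111

Answer: 00111 (7)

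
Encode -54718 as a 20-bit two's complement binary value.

1. Binary of +54718:  00001101010110111110
2. Invert bits:     11110010101001000001
3. Add 1:           11110010101001000010

Answer: 11110010101001000010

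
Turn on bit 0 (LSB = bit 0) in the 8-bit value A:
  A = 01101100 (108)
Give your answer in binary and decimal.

Mask = 1 << 0 = 00000001
Bit 0 of A is 0, so OR-ing with the mask flips it to 1.
  01101100
| 00000001
----------
  01101101

Answer: 01101101 (109)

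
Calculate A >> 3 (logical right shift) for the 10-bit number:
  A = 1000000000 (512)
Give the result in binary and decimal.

Logical shift right by 3: drop the bottom 3 bit(s), prepend 3 zero(s) on the left.
  1000000000  ->  keep [1000000], discard [000], prepend 000
= 0001000000

Answer: 0001000000 (64)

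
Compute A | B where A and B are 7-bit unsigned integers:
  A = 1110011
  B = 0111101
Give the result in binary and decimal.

Apply | to each column (1 where either bit is 1):
  1110011
| 0111101
---------
  1111111

Answer: 1111111 (127)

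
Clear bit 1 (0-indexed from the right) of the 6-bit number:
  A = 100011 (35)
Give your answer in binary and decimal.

Mask = ~(1 << 1) = 111101
Bit 1 of A is 1, so AND-ing with the mask clears it to 0.
  100011
& 111101
--------
  100001

Answer: 100001 (33)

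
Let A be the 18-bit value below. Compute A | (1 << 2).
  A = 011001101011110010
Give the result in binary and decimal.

Mask = 1 << 2 = 000000000000000100
Bit 2 of A is 0, so OR-ing with the mask flips it to 1.
  011001101011110010
| 000000000000000100
--------------------
  011001101011110110

Answer: 011001101011110110 (105206)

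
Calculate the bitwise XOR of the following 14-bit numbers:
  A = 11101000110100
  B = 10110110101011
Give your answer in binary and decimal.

Apply ^ to each column (1 where bits differ):
  11101000110100
^ 10110110101011
----------------
  01011110011111

Answer: 01011110011111 (6047)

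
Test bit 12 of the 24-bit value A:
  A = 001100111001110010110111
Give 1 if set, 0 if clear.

Bit 12 is the 13th from the right.
  001100111001110010110111
             ^
That bit is 1.

Answer: 1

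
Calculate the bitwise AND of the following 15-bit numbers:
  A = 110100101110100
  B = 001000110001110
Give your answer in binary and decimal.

Apply & to each column (1 only where both bits are 1):
  110100101110100
& 001000110001110
-----------------
  000000100000100

Answer: 000000100000100 (260)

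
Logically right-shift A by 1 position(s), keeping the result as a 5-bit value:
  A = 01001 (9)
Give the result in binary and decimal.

Logical shift right by 1: drop the bottom 1 bit(s), prepend 1 zero(s) on the left.
  01001  ->  keep [0100], discard [1], prepend 0
= 00100

Answer: 00100 (4)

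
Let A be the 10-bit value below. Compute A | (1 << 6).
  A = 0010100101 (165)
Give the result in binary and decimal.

Mask = 1 << 6 = 0001000000
Bit 6 of A is 0, so OR-ing with the mask flips it to 1.
  0010100101
| 0001000000
------------
  0011100101

Answer: 0011100101 (229)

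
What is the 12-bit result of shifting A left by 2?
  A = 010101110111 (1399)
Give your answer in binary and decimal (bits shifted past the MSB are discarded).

Shift left by 2: drop the top 2 bit(s), append 2 zero(s) on the right.
  010101110111  ->  discard [01], keep [0101110111], append 00
= 010111011100

Answer: 010111011100 (1500)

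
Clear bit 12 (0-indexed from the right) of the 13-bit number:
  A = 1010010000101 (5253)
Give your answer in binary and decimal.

Mask = ~(1 << 12) = 0111111111111
Bit 12 of A is 1, so AND-ing with the mask clears it to 0.
  1010010000101
& 0111111111111
---------------
  0010010000101

Answer: 0010010000101 (1157)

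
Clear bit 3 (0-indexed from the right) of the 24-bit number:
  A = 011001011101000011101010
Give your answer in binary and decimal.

Mask = ~(1 << 3) = 111111111111111111110111
Bit 3 of A is 1, so AND-ing with the mask clears it to 0.
  011001011101000011101010
& 111111111111111111110111
--------------------------
  011001011101000011100010

Answer: 011001011101000011100010 (6672610)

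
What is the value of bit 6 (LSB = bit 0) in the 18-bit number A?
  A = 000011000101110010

Bit 6 is the 7th from the right.
  000011000101110010
             ^
That bit is 1.

Answer: 1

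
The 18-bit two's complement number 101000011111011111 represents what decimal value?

MSB is 1, so the value is negative. Find the magnitude:
1. Invert bits:  010111100000100000
2. Add 1:        010111100000100001  = 96289
3. Apply sign:   -96289

Answer: -96289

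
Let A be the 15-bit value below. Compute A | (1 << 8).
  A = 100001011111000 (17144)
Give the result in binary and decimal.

Mask = 1 << 8 = 000000100000000
Bit 8 of A is 0, so OR-ing with the mask flips it to 1.
  100001011111000
| 000000100000000
-----------------
  100001111111000

Answer: 100001111111000 (17400)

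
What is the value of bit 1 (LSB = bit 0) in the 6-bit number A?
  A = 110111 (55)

Bit 1 is the 2nd from the right.
  110111
      ^
That bit is 1.

Answer: 1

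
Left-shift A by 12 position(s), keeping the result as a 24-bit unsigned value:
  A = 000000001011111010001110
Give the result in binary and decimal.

Shift left by 12: drop the top 12 bit(s), append 12 zero(s) on the right.
  000000001011111010001110  ->  discard [000000001011], keep [111010001110], append 000000000000
= 111010001110000000000000

Answer: 111010001110000000000000 (15261696)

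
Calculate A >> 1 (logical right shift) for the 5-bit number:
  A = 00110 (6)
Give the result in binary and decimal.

Logical shift right by 1: drop the bottom 1 bit(s), prepend 1 zero(s) on the left.
  00110  ->  keep [0011], discard [0], prepend 0
= 00011

Answer: 00011 (3)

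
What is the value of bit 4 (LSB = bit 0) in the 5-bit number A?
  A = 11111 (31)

Bit 4 is the 5th from the right.
  11111
  ^
That bit is 1.

Answer: 1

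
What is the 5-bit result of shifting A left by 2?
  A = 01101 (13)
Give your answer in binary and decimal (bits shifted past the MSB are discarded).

Shift left by 2: drop the top 2 bit(s), append 2 zero(s) on the right.
  01101  ->  discard [01], keep [101], append 00
= 10100

Answer: 10100 (20)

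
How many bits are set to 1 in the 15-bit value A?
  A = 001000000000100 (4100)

001000000000100
1-bits at positions (from bit 0 = LSB): 2, 12
Count = 2

Answer: 2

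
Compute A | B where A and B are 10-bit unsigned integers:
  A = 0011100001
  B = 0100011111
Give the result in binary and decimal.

Apply | to each column (1 where either bit is 1):
  0011100001
| 0100011111
------------
  0111111111

Answer: 0111111111 (511)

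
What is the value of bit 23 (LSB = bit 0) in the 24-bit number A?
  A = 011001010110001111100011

Bit 23 is the 24th from the right.
  011001010110001111100011
  ^
That bit is 0.

Answer: 0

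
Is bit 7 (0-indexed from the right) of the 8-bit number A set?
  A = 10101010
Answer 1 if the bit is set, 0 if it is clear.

Bit 7 is the 8th from the right.
  10101010
  ^
That bit is 1.

Answer: 1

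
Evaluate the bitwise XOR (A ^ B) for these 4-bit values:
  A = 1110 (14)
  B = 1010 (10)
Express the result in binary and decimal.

Apply ^ to each column (1 where bits differ):
  1110
^ 1010
------
  0100

Answer: 0100 (4)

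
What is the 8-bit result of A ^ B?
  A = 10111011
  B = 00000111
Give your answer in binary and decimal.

Apply ^ to each column (1 where bits differ):
  10111011
^ 00000111
----------
  10111100

Answer: 10111100 (188)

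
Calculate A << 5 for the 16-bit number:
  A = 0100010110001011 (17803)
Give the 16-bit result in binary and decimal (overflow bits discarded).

Shift left by 5: drop the top 5 bit(s), append 5 zero(s) on the right.
  0100010110001011  ->  discard [01000], keep [10110001011], append 00000
= 1011000101100000

Answer: 1011000101100000 (45408)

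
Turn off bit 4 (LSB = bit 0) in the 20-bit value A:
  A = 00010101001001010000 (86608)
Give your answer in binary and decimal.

Mask = ~(1 << 4) = 11111111111111101111
Bit 4 of A is 1, so AND-ing with the mask clears it to 0.
  00010101001001010000
& 11111111111111101111
----------------------
  00010101001001000000

Answer: 00010101001001000000 (86592)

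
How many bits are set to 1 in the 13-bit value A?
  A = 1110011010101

1110011010101
1-bits at positions (from bit 0 = LSB): 0, 2, 4, 6, 7, 10, 11, 12
Count = 8

Answer: 8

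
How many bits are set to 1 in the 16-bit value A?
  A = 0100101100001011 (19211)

0100101100001011
1-bits at positions (from bit 0 = LSB): 0, 1, 3, 8, 9, 11, 14
Count = 7

Answer: 7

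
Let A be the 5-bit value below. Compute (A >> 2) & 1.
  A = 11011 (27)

Bit 2 is the 3rd from the right.
  11011
    ^
That bit is 0.

Answer: 0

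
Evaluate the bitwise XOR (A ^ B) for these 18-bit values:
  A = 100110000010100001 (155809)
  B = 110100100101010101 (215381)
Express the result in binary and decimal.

Apply ^ to each column (1 where bits differ):
  100110000010100001
^ 110100100101010101
--------------------
  010010100111110100

Answer: 010010100111110100 (76276)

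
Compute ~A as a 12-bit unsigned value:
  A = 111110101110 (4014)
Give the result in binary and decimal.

Flip each bit (0->1, 1->0):
  111110101110
  000001010001

Answer: 000001010001 (81)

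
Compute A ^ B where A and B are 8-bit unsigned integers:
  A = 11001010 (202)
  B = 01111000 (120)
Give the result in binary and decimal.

Apply ^ to each column (1 where bits differ):
  11001010
^ 01111000
----------
  10110010

Answer: 10110010 (178)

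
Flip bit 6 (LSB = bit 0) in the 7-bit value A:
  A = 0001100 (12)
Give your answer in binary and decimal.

Mask = 1 << 6 = 1000000
Bit 6 of A is 0; XOR with the mask flips it to 1.
  0001100
^ 1000000
---------
  1001100

Answer: 1001100 (76)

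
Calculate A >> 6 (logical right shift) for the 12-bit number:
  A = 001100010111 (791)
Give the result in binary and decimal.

Logical shift right by 6: drop the bottom 6 bit(s), prepend 6 zero(s) on the left.
  001100010111  ->  keep [001100], discard [010111], prepend 000000
= 000000001100

Answer: 000000001100 (12)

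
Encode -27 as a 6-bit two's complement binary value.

1. Binary of +27:  011011
2. Invert bits:     100100
3. Add 1:           100101

Answer: 100101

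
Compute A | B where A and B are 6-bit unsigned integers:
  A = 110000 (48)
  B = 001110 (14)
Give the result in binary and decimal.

Apply | to each column (1 where either bit is 1):
  110000
| 001110
--------
  111110

Answer: 111110 (62)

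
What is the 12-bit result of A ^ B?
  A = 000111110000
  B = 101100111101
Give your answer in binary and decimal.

Apply ^ to each column (1 where bits differ):
  000111110000
^ 101100111101
--------------
  101011001101

Answer: 101011001101 (2765)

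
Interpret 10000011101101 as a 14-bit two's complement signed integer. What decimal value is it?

MSB is 1, so the value is negative. Find the magnitude:
1. Invert bits:  01111100010010
2. Add 1:        01111100010011  = 7955
3. Apply sign:   -7955

Answer: -7955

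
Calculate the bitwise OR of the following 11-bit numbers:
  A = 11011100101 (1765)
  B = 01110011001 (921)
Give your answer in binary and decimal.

Apply | to each column (1 where either bit is 1):
  11011100101
| 01110011001
-------------
  11111111101

Answer: 11111111101 (2045)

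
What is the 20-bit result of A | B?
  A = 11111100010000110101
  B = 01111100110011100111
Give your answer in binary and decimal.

Apply | to each column (1 where either bit is 1):
  11111100010000110101
| 01111100110011100111
----------------------
  11111100110011110111

Answer: 11111100110011110111 (1035511)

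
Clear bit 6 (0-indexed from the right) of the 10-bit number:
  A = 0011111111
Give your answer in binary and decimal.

Mask = ~(1 << 6) = 1110111111
Bit 6 of A is 1, so AND-ing with the mask clears it to 0.
  0011111111
& 1110111111
------------
  0010111111

Answer: 0010111111 (191)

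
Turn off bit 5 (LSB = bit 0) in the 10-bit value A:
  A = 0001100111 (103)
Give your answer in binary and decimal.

Mask = ~(1 << 5) = 1111011111
Bit 5 of A is 1, so AND-ing with the mask clears it to 0.
  0001100111
& 1111011111
------------
  0001000111

Answer: 0001000111 (71)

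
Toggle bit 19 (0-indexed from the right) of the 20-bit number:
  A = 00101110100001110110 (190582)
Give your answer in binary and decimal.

Mask = 1 << 19 = 10000000000000000000
Bit 19 of A is 0; XOR with the mask flips it to 1.
  00101110100001110110
^ 10000000000000000000
----------------------
  10101110100001110110

Answer: 10101110100001110110 (714870)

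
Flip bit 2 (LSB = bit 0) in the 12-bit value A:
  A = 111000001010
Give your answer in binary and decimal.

Mask = 1 << 2 = 000000000100
Bit 2 of A is 0; XOR with the mask flips it to 1.
  111000001010
^ 000000000100
--------------
  111000001110

Answer: 111000001110 (3598)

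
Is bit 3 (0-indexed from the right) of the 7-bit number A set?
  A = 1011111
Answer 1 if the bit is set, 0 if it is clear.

Bit 3 is the 4th from the right.
  1011111
     ^
That bit is 1.

Answer: 1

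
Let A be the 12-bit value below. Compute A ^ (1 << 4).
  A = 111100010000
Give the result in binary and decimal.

Mask = 1 << 4 = 000000010000
Bit 4 of A is 1; XOR with the mask flips it to 0.
  111100010000
^ 000000010000
--------------
  111100000000

Answer: 111100000000 (3840)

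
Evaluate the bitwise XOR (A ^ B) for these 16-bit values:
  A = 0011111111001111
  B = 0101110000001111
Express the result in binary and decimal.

Apply ^ to each column (1 where bits differ):
  0011111111001111
^ 0101110000001111
------------------
  0110001111000000

Answer: 0110001111000000 (25536)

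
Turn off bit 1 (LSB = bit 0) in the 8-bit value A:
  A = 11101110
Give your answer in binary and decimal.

Mask = ~(1 << 1) = 11111101
Bit 1 of A is 1, so AND-ing with the mask clears it to 0.
  11101110
& 11111101
----------
  11101100

Answer: 11101100 (236)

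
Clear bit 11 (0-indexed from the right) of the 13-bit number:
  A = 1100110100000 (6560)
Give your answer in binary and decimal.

Mask = ~(1 << 11) = 1011111111111
Bit 11 of A is 1, so AND-ing with the mask clears it to 0.
  1100110100000
& 1011111111111
---------------
  1000110100000

Answer: 1000110100000 (4512)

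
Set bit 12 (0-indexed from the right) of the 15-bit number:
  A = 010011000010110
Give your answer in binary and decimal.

Mask = 1 << 12 = 001000000000000
Bit 12 of A is 0, so OR-ing with the mask flips it to 1.
  010011000010110
| 001000000000000
-----------------
  011011000010110

Answer: 011011000010110 (13846)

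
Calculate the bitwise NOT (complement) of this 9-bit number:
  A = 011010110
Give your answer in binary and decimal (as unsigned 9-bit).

Flip each bit (0->1, 1->0):
  011010110
  100101001

Answer: 100101001 (297)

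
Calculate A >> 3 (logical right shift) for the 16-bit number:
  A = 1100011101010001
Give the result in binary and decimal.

Logical shift right by 3: drop the bottom 3 bit(s), prepend 3 zero(s) on the left.
  1100011101010001  ->  keep [1100011101010], discard [001], prepend 000
= 0001100011101010

Answer: 0001100011101010 (6378)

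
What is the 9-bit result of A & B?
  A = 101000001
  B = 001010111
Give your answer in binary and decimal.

Apply & to each column (1 only where both bits are 1):
  101000001
& 001010111
-----------
  001000001

Answer: 001000001 (65)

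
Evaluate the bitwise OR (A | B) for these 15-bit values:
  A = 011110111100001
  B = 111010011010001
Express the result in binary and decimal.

Apply | to each column (1 where either bit is 1):
  011110111100001
| 111010011010001
-----------------
  111110111110001

Answer: 111110111110001 (32241)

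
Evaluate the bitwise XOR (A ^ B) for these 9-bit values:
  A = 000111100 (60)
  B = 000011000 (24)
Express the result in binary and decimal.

Apply ^ to each column (1 where bits differ):
  000111100
^ 000011000
-----------
  000100100

Answer: 000100100 (36)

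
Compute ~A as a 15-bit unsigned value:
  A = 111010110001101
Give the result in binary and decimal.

Flip each bit (0->1, 1->0):
  111010110001101
  000101001110010

Answer: 000101001110010 (2674)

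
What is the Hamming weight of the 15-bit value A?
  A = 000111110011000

000111110011000
1-bits at positions (from bit 0 = LSB): 3, 4, 7, 8, 9, 10, 11
Count = 7

Answer: 7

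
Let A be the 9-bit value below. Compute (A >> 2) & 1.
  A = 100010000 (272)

Bit 2 is the 3rd from the right.
  100010000
        ^
That bit is 0.

Answer: 0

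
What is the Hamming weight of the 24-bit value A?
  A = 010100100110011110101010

010100100110011110101010
1-bits at positions (from bit 0 = LSB): 1, 3, 5, 7, 8, 9, 10, 13, 14, 17, 20, 22
Count = 12

Answer: 12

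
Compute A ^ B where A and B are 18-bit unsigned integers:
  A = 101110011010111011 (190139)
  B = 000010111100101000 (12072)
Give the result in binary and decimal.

Apply ^ to each column (1 where bits differ):
  101110011010111011
^ 000010111100101000
--------------------
  101100100110010011

Answer: 101100100110010011 (182675)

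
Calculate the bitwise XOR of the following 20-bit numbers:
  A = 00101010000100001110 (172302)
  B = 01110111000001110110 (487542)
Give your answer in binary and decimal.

Apply ^ to each column (1 where bits differ):
  00101010000100001110
^ 01110111000001110110
----------------------
  01011101000101111000

Answer: 01011101000101111000 (381304)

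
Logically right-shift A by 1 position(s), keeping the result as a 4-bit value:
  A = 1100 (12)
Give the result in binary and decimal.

Logical shift right by 1: drop the bottom 1 bit(s), prepend 1 zero(s) on the left.
  1100  ->  keep [110], discard [0], prepend 0
= 0110

Answer: 0110 (6)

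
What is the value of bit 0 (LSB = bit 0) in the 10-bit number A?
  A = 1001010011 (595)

Bit 0 is the 1st from the right.
  1001010011
           ^
That bit is 1.

Answer: 1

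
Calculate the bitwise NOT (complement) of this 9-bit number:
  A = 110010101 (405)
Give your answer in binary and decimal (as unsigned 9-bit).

Flip each bit (0->1, 1->0):
  110010101
  001101010

Answer: 001101010 (106)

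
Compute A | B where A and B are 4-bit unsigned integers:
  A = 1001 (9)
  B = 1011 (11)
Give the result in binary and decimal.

Apply | to each column (1 where either bit is 1):
  1001
| 1011
------
  1011

Answer: 1011 (11)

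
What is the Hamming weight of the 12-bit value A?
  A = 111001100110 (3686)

111001100110
1-bits at positions (from bit 0 = LSB): 1, 2, 5, 6, 9, 10, 11
Count = 7

Answer: 7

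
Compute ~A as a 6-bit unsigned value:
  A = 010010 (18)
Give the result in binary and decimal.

Flip each bit (0->1, 1->0):
  010010
  101101

Answer: 101101 (45)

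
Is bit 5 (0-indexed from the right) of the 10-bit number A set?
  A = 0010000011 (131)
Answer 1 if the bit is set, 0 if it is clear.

Bit 5 is the 6th from the right.
  0010000011
      ^
That bit is 0.

Answer: 0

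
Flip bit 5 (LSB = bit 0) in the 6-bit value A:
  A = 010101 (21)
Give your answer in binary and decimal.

Mask = 1 << 5 = 100000
Bit 5 of A is 0; XOR with the mask flips it to 1.
  010101
^ 100000
--------
  110101

Answer: 110101 (53)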